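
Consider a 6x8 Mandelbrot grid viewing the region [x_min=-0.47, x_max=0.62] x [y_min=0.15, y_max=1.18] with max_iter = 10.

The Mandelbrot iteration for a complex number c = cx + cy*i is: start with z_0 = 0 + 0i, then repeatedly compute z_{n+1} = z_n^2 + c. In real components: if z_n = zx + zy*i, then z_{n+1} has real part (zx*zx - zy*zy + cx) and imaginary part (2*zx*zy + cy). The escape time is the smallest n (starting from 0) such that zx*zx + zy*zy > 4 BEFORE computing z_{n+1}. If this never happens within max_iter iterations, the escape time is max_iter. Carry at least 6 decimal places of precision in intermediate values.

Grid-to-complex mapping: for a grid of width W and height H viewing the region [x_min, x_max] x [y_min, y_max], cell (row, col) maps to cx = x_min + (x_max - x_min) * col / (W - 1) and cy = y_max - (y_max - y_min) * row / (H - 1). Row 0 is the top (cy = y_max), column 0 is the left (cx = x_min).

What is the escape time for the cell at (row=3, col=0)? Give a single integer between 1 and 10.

z_0 = 0 + 0i, c = -0.4700 + 0.7386i
Iter 1: z = -0.4700 + 0.7386i, |z|^2 = 0.7664
Iter 2: z = -0.7946 + 0.0443i, |z|^2 = 0.6333
Iter 3: z = 0.1594 + 0.6681i, |z|^2 = 0.4718
Iter 4: z = -0.8910 + 0.9516i, |z|^2 = 1.6994
Iter 5: z = -0.5816 + -0.9572i, |z|^2 = 1.2545
Iter 6: z = -1.0479 + 1.8520i, |z|^2 = 4.5280
Escaped at iteration 6

Answer: 6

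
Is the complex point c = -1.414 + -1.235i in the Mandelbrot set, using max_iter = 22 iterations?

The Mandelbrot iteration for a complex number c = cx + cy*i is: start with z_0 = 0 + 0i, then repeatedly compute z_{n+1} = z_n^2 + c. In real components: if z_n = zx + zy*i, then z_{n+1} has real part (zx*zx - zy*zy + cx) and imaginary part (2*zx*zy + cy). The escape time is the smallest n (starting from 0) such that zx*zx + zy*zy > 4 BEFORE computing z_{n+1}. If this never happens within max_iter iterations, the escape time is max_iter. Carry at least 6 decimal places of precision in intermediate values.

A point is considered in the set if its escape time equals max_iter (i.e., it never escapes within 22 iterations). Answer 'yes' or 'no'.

z_0 = 0 + 0i, c = -1.4140 + -1.2350i
Iter 1: z = -1.4140 + -1.2350i, |z|^2 = 3.5246
Iter 2: z = -0.9398 + 2.2576i, |z|^2 = 5.9799
Escaped at iteration 2

Answer: no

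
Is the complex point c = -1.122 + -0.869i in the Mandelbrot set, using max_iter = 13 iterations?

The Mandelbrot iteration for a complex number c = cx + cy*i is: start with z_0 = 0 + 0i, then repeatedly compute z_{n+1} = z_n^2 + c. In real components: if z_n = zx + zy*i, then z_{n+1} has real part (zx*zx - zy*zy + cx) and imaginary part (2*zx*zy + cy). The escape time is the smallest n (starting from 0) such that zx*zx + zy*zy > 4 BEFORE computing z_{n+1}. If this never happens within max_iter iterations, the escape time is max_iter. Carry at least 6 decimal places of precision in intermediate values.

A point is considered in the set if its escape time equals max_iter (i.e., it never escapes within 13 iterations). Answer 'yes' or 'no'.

Answer: no

Derivation:
z_0 = 0 + 0i, c = -1.1220 + -0.8690i
Iter 1: z = -1.1220 + -0.8690i, |z|^2 = 2.0140
Iter 2: z = -0.6183 + 1.0810i, |z|^2 = 1.5509
Iter 3: z = -1.9084 + -2.2058i, |z|^2 = 8.5073
Escaped at iteration 3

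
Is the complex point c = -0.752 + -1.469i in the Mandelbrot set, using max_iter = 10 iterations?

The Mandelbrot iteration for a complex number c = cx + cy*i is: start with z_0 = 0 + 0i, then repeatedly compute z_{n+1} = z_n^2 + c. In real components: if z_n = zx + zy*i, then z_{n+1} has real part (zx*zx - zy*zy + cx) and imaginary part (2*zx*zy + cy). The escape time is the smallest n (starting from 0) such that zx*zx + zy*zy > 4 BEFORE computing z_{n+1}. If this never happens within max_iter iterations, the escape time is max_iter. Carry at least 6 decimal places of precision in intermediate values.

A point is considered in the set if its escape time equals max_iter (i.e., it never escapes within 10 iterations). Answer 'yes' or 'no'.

z_0 = 0 + 0i, c = -0.7520 + -1.4690i
Iter 1: z = -0.7520 + -1.4690i, |z|^2 = 2.7235
Iter 2: z = -2.3445 + 0.7404i, |z|^2 = 6.0446
Escaped at iteration 2

Answer: no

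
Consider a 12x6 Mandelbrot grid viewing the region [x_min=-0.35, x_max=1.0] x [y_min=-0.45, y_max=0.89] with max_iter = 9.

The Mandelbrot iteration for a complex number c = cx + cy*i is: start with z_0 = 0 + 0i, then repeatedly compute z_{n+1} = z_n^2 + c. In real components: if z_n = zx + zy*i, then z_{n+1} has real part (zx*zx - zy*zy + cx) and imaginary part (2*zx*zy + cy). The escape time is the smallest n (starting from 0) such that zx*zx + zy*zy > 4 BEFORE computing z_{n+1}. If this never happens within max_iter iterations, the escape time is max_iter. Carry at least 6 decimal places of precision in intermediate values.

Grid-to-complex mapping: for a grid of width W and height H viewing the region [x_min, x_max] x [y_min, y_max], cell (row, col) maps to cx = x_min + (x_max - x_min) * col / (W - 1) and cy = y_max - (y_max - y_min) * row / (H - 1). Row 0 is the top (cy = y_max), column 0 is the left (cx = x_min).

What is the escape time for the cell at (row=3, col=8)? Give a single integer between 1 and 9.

z_0 = 0 + 0i, c = 0.6318 + 0.0860i
Iter 1: z = 0.6318 + 0.0860i, |z|^2 = 0.4066
Iter 2: z = 1.0236 + 0.1947i, |z|^2 = 1.0857
Iter 3: z = 1.6417 + 0.4845i, |z|^2 = 2.9300
Iter 4: z = 3.0923 + 1.6770i, |z|^2 = 12.3742
Escaped at iteration 4

Answer: 4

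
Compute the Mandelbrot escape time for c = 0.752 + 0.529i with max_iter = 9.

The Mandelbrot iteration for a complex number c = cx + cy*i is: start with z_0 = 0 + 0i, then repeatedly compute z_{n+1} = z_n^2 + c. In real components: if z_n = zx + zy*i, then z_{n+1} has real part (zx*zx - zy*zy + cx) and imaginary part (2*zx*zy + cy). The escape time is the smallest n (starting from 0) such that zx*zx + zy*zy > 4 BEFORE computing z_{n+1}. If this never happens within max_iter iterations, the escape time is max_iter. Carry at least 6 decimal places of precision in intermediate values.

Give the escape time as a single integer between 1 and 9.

Answer: 3

Derivation:
z_0 = 0 + 0i, c = 0.7520 + 0.5290i
Iter 1: z = 0.7520 + 0.5290i, |z|^2 = 0.8453
Iter 2: z = 1.0377 + 1.3246i, |z|^2 = 2.8314
Iter 3: z = 0.0741 + 3.2780i, |z|^2 = 10.7508
Escaped at iteration 3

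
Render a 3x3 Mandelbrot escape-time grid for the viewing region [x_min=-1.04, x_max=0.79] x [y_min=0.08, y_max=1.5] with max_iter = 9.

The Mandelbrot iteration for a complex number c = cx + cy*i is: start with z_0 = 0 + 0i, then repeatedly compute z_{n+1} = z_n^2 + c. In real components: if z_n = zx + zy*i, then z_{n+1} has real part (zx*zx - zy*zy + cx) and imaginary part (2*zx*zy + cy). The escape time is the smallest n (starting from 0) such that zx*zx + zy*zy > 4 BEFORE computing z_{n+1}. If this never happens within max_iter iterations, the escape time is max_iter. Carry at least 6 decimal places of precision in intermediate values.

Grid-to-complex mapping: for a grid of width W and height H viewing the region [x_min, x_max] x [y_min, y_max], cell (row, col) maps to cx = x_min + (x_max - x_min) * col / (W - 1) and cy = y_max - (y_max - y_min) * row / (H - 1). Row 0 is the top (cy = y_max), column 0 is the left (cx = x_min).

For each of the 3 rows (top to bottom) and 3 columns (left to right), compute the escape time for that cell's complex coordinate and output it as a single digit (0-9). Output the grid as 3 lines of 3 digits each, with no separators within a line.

(row=0, col=0): c = -1.0400 + 1.5000i → escape time 2
(row=0, col=1): c = -0.1250 + 1.5000i → escape time 2
(row=0, col=2): c = 0.7900 + 1.5000i → escape time 2
(row=1, col=0): c = -1.0400 + 0.7900i → escape time 3
(row=1, col=1): c = -0.1250 + 0.7900i → escape time 9
(row=1, col=2): c = 0.7900 + 0.7900i → escape time 2
(row=2, col=0): c = -1.0400 + 0.0800i → escape time 9
(row=2, col=1): c = -0.1250 + 0.0800i → escape time 9
(row=2, col=2): c = 0.7900 + 0.0800i → escape time 3

Answer: 222
392
993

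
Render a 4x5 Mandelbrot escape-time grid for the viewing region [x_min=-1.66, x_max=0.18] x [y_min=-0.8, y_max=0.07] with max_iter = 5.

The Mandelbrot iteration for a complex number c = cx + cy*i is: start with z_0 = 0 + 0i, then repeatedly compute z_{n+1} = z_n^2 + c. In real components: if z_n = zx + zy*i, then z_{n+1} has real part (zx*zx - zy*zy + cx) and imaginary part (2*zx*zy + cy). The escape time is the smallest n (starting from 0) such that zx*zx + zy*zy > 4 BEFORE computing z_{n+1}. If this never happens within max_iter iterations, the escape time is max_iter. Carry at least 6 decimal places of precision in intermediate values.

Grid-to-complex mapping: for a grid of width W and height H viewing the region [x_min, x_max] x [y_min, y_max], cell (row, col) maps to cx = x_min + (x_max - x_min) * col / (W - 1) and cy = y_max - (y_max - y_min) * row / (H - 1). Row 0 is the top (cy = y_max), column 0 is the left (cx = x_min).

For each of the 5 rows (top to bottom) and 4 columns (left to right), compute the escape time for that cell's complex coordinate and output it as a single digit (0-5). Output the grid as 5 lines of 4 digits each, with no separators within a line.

(row=0, col=0): c = -1.6600 + 0.0700i → escape time 5
(row=0, col=1): c = -1.0467 + 0.0700i → escape time 5
(row=0, col=2): c = -0.4333 + 0.0700i → escape time 5
(row=0, col=3): c = 0.1800 + 0.0700i → escape time 5
(row=1, col=0): c = -1.6600 + -0.1475i → escape time 5
(row=1, col=1): c = -1.0467 + -0.1475i → escape time 5
(row=1, col=2): c = -0.4333 + -0.1475i → escape time 5
(row=1, col=3): c = 0.1800 + -0.1475i → escape time 5
(row=2, col=0): c = -1.6600 + -0.3650i → escape time 4
(row=2, col=1): c = -1.0467 + -0.3650i → escape time 5
(row=2, col=2): c = -0.4333 + -0.3650i → escape time 5
(row=2, col=3): c = 0.1800 + -0.3650i → escape time 5
(row=3, col=0): c = -1.6600 + -0.5825i → escape time 3
(row=3, col=1): c = -1.0467 + -0.5825i → escape time 4
(row=3, col=2): c = -0.4333 + -0.5825i → escape time 5
(row=3, col=3): c = 0.1800 + -0.5825i → escape time 5
(row=4, col=0): c = -1.6600 + -0.8000i → escape time 3
(row=4, col=1): c = -1.0467 + -0.8000i → escape time 3
(row=4, col=2): c = -0.4333 + -0.8000i → escape time 5
(row=4, col=3): c = 0.1800 + -0.8000i → escape time 5

Answer: 5555
5555
4555
3455
3355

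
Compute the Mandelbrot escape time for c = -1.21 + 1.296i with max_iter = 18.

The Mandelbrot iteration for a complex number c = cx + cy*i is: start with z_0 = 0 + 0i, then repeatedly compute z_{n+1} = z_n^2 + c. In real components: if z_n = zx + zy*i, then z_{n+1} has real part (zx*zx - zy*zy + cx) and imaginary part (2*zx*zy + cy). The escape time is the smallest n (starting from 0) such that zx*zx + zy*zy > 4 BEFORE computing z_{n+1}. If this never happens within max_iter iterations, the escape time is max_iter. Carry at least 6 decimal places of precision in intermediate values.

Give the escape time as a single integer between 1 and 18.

z_0 = 0 + 0i, c = -1.2100 + 1.2960i
Iter 1: z = -1.2100 + 1.2960i, |z|^2 = 3.1437
Iter 2: z = -1.4255 + -1.8403i, |z|^2 = 5.4189
Escaped at iteration 2

Answer: 2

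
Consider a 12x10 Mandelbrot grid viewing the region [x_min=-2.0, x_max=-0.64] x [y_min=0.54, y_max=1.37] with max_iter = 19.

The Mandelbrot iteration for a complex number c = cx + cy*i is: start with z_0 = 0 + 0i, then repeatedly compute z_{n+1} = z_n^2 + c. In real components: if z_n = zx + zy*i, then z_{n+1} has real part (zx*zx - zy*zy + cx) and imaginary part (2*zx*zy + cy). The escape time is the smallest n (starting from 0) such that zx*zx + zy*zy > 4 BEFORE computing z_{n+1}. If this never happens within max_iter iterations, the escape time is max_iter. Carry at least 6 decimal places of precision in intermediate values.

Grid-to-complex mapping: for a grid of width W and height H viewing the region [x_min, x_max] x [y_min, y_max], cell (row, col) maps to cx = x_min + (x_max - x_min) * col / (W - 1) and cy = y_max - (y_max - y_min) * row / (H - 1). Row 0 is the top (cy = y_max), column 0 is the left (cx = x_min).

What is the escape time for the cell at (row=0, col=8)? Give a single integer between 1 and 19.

z_0 = 0 + 0i, c = -1.0109 + 1.3700i
Iter 1: z = -1.0109 + 1.3700i, |z|^2 = 2.8988
Iter 2: z = -1.8659 + -1.3999i, |z|^2 = 5.4412
Escaped at iteration 2

Answer: 2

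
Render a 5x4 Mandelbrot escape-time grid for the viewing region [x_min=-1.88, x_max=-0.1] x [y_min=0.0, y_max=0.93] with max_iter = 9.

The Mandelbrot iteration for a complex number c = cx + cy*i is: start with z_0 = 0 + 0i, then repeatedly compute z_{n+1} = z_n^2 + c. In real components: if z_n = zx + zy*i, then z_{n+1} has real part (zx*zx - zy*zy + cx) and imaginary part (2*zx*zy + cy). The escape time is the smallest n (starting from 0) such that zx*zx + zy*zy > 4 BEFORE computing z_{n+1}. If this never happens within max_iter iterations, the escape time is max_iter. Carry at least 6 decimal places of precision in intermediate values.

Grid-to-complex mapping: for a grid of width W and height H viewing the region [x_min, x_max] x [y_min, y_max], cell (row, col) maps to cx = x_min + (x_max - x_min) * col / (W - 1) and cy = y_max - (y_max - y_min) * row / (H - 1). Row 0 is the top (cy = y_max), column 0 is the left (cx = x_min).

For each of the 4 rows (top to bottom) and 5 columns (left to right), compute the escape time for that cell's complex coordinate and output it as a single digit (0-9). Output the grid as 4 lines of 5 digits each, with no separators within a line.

(row=0, col=0): c = -1.8800 + 0.9300i → escape time 1
(row=0, col=1): c = -1.4350 + 0.9300i → escape time 3
(row=0, col=2): c = -0.9900 + 0.9300i → escape time 3
(row=0, col=3): c = -0.5450 + 0.9300i → escape time 4
(row=0, col=4): c = -0.1000 + 0.9300i → escape time 9
(row=1, col=0): c = -1.8800 + 0.6200i → escape time 2
(row=1, col=1): c = -1.4350 + 0.6200i → escape time 3
(row=1, col=2): c = -0.9900 + 0.6200i → escape time 4
(row=1, col=3): c = -0.5450 + 0.6200i → escape time 9
(row=1, col=4): c = -0.1000 + 0.6200i → escape time 9
(row=2, col=0): c = -1.8800 + 0.3100i → escape time 3
(row=2, col=1): c = -1.4350 + 0.3100i → escape time 5
(row=2, col=2): c = -0.9900 + 0.3100i → escape time 9
(row=2, col=3): c = -0.5450 + 0.3100i → escape time 9
(row=2, col=4): c = -0.1000 + 0.3100i → escape time 9
(row=3, col=0): c = -1.8800 + 0.0000i → escape time 9
(row=3, col=1): c = -1.4350 + 0.0000i → escape time 9
(row=3, col=2): c = -0.9900 + 0.0000i → escape time 9
(row=3, col=3): c = -0.5450 + 0.0000i → escape time 9
(row=3, col=4): c = -0.1000 + 0.0000i → escape time 9

Answer: 13349
23499
35999
99999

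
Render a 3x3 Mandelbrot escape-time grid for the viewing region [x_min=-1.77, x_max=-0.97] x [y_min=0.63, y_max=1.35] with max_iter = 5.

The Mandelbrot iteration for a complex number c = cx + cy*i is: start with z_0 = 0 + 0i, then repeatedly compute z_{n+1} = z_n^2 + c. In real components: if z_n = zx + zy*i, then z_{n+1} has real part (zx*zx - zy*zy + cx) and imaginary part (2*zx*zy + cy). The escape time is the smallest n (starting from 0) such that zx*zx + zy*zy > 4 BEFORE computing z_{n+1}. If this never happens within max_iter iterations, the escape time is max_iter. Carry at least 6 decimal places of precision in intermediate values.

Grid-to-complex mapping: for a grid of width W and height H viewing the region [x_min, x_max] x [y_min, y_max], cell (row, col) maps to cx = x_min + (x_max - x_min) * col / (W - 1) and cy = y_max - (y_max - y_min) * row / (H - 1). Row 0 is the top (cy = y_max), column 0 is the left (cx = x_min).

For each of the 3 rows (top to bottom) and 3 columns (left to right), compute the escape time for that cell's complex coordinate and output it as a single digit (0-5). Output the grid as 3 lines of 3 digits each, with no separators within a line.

(row=0, col=0): c = -1.7700 + 1.3500i → escape time 1
(row=0, col=1): c = -1.3700 + 1.3500i → escape time 2
(row=0, col=2): c = -0.9700 + 1.3500i → escape time 2
(row=1, col=0): c = -1.7700 + 0.9900i → escape time 1
(row=1, col=1): c = -1.3700 + 0.9900i → escape time 3
(row=1, col=2): c = -0.9700 + 0.9900i → escape time 3
(row=2, col=0): c = -1.7700 + 0.6300i → escape time 3
(row=2, col=1): c = -1.3700 + 0.6300i → escape time 3
(row=2, col=2): c = -0.9700 + 0.6300i → escape time 4

Answer: 122
133
334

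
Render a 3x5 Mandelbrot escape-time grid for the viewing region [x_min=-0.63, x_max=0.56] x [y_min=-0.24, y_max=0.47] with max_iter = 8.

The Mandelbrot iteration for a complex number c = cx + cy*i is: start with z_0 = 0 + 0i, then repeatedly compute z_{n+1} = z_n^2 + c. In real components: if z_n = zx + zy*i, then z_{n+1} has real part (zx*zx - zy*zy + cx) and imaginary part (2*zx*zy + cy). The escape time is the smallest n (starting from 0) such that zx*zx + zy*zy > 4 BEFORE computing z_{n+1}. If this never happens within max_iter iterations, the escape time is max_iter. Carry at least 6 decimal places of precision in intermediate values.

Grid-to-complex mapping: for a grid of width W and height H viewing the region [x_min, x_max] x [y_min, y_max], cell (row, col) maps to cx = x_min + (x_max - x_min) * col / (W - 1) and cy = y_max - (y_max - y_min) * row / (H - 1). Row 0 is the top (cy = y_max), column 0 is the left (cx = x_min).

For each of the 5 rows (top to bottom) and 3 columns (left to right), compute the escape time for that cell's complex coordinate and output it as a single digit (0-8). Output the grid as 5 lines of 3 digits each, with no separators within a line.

Answer: 884
884
884
884
884

Derivation:
(row=0, col=0): c = -0.6300 + 0.4700i → escape time 8
(row=0, col=1): c = -0.0350 + 0.4700i → escape time 8
(row=0, col=2): c = 0.5600 + 0.4700i → escape time 4
(row=1, col=0): c = -0.6300 + 0.2925i → escape time 8
(row=1, col=1): c = -0.0350 + 0.2925i → escape time 8
(row=1, col=2): c = 0.5600 + 0.2925i → escape time 4
(row=2, col=0): c = -0.6300 + 0.1150i → escape time 8
(row=2, col=1): c = -0.0350 + 0.1150i → escape time 8
(row=2, col=2): c = 0.5600 + 0.1150i → escape time 4
(row=3, col=0): c = -0.6300 + -0.0625i → escape time 8
(row=3, col=1): c = -0.0350 + -0.0625i → escape time 8
(row=3, col=2): c = 0.5600 + -0.0625i → escape time 4
(row=4, col=0): c = -0.6300 + -0.2400i → escape time 8
(row=4, col=1): c = -0.0350 + -0.2400i → escape time 8
(row=4, col=2): c = 0.5600 + -0.2400i → escape time 4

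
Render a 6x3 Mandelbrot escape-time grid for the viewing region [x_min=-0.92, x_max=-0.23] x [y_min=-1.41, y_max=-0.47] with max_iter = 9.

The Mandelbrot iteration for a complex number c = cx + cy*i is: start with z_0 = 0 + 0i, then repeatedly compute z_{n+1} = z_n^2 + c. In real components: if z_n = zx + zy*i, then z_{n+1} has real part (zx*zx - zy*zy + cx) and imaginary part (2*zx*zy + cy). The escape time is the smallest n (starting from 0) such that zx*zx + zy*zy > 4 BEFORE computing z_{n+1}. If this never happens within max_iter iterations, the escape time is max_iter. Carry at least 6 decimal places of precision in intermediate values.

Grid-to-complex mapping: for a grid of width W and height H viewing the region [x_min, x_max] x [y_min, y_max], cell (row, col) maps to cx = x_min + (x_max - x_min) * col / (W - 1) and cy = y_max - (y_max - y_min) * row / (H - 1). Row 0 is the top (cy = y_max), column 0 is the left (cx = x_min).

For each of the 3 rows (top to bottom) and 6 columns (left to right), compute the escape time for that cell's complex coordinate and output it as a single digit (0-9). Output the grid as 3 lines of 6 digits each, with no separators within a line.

(row=0, col=0): c = -0.9200 + -0.4700i → escape time 5
(row=0, col=1): c = -0.7820 + -0.4700i → escape time 6
(row=0, col=2): c = -0.6440 + -0.4700i → escape time 9
(row=0, col=3): c = -0.5060 + -0.4700i → escape time 9
(row=0, col=4): c = -0.3680 + -0.4700i → escape time 9
(row=0, col=5): c = -0.2300 + -0.4700i → escape time 9
(row=1, col=0): c = -0.9200 + -0.9400i → escape time 3
(row=1, col=1): c = -0.7820 + -0.9400i → escape time 3
(row=1, col=2): c = -0.6440 + -0.9400i → escape time 4
(row=1, col=3): c = -0.5060 + -0.9400i → escape time 4
(row=1, col=4): c = -0.3680 + -0.9400i → escape time 5
(row=1, col=5): c = -0.2300 + -0.9400i → escape time 7
(row=2, col=0): c = -0.9200 + -1.4100i → escape time 2
(row=2, col=1): c = -0.7820 + -1.4100i → escape time 2
(row=2, col=2): c = -0.6440 + -1.4100i → escape time 2
(row=2, col=3): c = -0.5060 + -1.4100i → escape time 2
(row=2, col=4): c = -0.3680 + -1.4100i → escape time 2
(row=2, col=5): c = -0.2300 + -1.4100i → escape time 2

Answer: 569999
334457
222222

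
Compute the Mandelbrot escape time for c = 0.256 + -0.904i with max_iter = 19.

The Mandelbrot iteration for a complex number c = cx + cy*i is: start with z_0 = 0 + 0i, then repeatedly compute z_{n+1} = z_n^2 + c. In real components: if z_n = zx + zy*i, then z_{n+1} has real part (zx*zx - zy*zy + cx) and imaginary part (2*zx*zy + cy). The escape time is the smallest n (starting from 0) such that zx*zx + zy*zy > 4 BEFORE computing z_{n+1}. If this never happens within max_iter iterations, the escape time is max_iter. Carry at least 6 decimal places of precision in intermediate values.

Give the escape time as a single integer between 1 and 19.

Answer: 4

Derivation:
z_0 = 0 + 0i, c = 0.2560 + -0.9040i
Iter 1: z = 0.2560 + -0.9040i, |z|^2 = 0.8828
Iter 2: z = -0.4957 + -1.3668i, |z|^2 = 2.1140
Iter 3: z = -1.3666 + 0.4510i, |z|^2 = 2.0710
Iter 4: z = 1.9201 + -2.1368i, |z|^2 = 8.2525
Escaped at iteration 4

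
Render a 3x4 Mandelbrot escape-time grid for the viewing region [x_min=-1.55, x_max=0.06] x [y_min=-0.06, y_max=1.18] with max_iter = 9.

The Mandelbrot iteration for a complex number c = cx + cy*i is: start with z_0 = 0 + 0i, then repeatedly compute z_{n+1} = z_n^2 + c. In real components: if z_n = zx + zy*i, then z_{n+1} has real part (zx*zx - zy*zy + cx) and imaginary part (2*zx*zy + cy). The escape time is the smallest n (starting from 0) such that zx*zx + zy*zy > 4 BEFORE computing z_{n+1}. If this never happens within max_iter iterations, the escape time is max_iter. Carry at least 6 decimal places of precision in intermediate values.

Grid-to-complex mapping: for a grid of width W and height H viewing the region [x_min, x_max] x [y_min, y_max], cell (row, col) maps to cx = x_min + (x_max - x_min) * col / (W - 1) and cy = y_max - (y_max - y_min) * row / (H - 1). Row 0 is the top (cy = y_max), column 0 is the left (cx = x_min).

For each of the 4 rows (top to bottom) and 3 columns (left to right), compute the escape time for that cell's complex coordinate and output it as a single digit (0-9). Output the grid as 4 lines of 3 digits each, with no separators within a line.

Answer: 233
348
499
799

Derivation:
(row=0, col=0): c = -1.5500 + 1.1800i → escape time 2
(row=0, col=1): c = -0.7450 + 1.1800i → escape time 3
(row=0, col=2): c = 0.0600 + 1.1800i → escape time 3
(row=1, col=0): c = -1.5500 + 0.7667i → escape time 3
(row=1, col=1): c = -0.7450 + 0.7667i → escape time 4
(row=1, col=2): c = 0.0600 + 0.7667i → escape time 8
(row=2, col=0): c = -1.5500 + 0.3533i → escape time 4
(row=2, col=1): c = -0.7450 + 0.3533i → escape time 9
(row=2, col=2): c = 0.0600 + 0.3533i → escape time 9
(row=3, col=0): c = -1.5500 + -0.0600i → escape time 7
(row=3, col=1): c = -0.7450 + -0.0600i → escape time 9
(row=3, col=2): c = 0.0600 + -0.0600i → escape time 9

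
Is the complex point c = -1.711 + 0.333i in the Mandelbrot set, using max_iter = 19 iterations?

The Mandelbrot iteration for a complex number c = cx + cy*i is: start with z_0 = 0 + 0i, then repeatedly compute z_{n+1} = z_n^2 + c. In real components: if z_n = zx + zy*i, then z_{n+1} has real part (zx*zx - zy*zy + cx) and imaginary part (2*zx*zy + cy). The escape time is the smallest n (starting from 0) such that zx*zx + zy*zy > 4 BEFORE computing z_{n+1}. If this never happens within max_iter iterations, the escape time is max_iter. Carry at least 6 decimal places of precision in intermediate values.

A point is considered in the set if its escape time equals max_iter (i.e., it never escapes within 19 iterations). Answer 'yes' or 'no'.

Answer: no

Derivation:
z_0 = 0 + 0i, c = -1.7110 + 0.3330i
Iter 1: z = -1.7110 + 0.3330i, |z|^2 = 3.0384
Iter 2: z = 1.1056 + -0.8065i, |z|^2 = 1.8729
Iter 3: z = -1.1391 + -1.4504i, |z|^2 = 3.4012
Iter 4: z = -2.5173 + 3.6373i, |z|^2 = 19.5668
Escaped at iteration 4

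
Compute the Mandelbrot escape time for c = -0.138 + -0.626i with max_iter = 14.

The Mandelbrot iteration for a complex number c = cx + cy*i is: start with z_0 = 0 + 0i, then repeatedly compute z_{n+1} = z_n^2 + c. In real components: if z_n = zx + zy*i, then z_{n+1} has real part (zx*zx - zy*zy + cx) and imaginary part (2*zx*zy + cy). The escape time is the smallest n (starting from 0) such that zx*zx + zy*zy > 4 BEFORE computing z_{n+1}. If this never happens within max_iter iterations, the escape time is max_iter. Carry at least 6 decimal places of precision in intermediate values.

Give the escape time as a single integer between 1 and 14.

Answer: 14

Derivation:
z_0 = 0 + 0i, c = -0.1380 + -0.6260i
Iter 1: z = -0.1380 + -0.6260i, |z|^2 = 0.4109
Iter 2: z = -0.5108 + -0.4532i, |z|^2 = 0.4664
Iter 3: z = -0.0825 + -0.1630i, |z|^2 = 0.0334
Iter 4: z = -0.1578 + -0.5991i, |z|^2 = 0.3838
Iter 5: z = -0.4721 + -0.4370i, |z|^2 = 0.4138
Iter 6: z = -0.1061 + -0.2134i, |z|^2 = 0.0568
Iter 7: z = -0.1723 + -0.5807i, |z|^2 = 0.3669
Iter 8: z = -0.4455 + -0.4259i, |z|^2 = 0.3799
Iter 9: z = -0.1209 + -0.2465i, |z|^2 = 0.0754
Iter 10: z = -0.1842 + -0.5664i, |z|^2 = 0.3547
Iter 11: z = -0.4249 + -0.4174i, |z|^2 = 0.3548
Iter 12: z = -0.1317 + -0.2713i, |z|^2 = 0.0909
Iter 13: z = -0.1943 + -0.5546i, |z|^2 = 0.3453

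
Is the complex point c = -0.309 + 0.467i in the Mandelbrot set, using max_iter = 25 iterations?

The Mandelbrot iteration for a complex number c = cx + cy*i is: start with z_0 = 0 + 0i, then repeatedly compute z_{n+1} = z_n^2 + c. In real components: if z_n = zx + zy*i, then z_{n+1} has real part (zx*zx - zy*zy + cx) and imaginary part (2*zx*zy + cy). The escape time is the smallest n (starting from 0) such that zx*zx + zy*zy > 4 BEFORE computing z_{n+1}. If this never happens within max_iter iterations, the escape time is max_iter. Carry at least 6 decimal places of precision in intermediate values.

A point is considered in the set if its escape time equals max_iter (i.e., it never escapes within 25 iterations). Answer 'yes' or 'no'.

Answer: yes

Derivation:
z_0 = 0 + 0i, c = -0.3090 + 0.4670i
Iter 1: z = -0.3090 + 0.4670i, |z|^2 = 0.3136
Iter 2: z = -0.4316 + 0.1784i, |z|^2 = 0.2181
Iter 3: z = -0.1545 + 0.3130i, |z|^2 = 0.1219
Iter 4: z = -0.3831 + 0.3703i, |z|^2 = 0.2838
Iter 5: z = -0.2993 + 0.1833i, |z|^2 = 0.1232
Iter 6: z = -0.2530 + 0.3573i, |z|^2 = 0.1916
Iter 7: z = -0.3726 + 0.2862i, |z|^2 = 0.2208
Iter 8: z = -0.2521 + 0.2537i, |z|^2 = 0.1279
Iter 9: z = -0.3098 + 0.3391i, |z|^2 = 0.2110
Iter 10: z = -0.3280 + 0.2569i, |z|^2 = 0.1736
Iter 11: z = -0.2674 + 0.2985i, |z|^2 = 0.1606
Iter 12: z = -0.3266 + 0.3074i, |z|^2 = 0.2011
Iter 13: z = -0.2968 + 0.2662i, |z|^2 = 0.1590
Iter 14: z = -0.2918 + 0.3090i, |z|^2 = 0.1806
Iter 15: z = -0.3193 + 0.2867i, |z|^2 = 0.1842
Iter 16: z = -0.2892 + 0.2839i, |z|^2 = 0.1643
Iter 17: z = -0.3059 + 0.3028i, |z|^2 = 0.1853
Iter 18: z = -0.3071 + 0.2817i, |z|^2 = 0.1737
Iter 19: z = -0.2941 + 0.2940i, |z|^2 = 0.1729
Iter 20: z = -0.3089 + 0.2941i, |z|^2 = 0.1819
Iter 21: z = -0.3001 + 0.2853i, |z|^2 = 0.1714
Iter 22: z = -0.3004 + 0.2958i, |z|^2 = 0.1777
Iter 23: z = -0.3063 + 0.2893i, |z|^2 = 0.1775
Iter 24: z = -0.2989 + 0.2898i, |z|^2 = 0.1733
Did not escape in 25 iterations → in set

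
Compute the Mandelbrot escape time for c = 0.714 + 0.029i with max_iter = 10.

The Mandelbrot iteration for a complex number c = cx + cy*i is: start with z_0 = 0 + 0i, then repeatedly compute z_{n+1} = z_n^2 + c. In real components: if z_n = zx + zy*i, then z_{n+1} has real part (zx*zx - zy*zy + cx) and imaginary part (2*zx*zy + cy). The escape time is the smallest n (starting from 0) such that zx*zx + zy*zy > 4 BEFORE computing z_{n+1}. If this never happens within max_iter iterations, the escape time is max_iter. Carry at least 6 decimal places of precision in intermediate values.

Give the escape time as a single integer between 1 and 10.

z_0 = 0 + 0i, c = 0.7140 + 0.0290i
Iter 1: z = 0.7140 + 0.0290i, |z|^2 = 0.5106
Iter 2: z = 1.2230 + 0.0704i, |z|^2 = 1.5006
Iter 3: z = 2.2047 + 0.2012i, |z|^2 = 4.9010
Escaped at iteration 3

Answer: 3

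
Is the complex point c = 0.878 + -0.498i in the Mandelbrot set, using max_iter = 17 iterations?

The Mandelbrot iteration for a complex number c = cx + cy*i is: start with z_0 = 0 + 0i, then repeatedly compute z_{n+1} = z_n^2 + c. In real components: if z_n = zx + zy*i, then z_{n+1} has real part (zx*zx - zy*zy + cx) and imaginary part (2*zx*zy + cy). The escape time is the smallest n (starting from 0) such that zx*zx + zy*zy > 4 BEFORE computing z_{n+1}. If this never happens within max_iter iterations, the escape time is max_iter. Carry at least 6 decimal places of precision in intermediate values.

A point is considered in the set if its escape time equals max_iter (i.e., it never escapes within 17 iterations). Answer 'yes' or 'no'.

z_0 = 0 + 0i, c = 0.8780 + -0.4980i
Iter 1: z = 0.8780 + -0.4980i, |z|^2 = 1.0189
Iter 2: z = 1.4009 + -1.3725i, |z|^2 = 3.8462
Iter 3: z = 0.9567 + -4.3434i, |z|^2 = 19.7803
Escaped at iteration 3

Answer: no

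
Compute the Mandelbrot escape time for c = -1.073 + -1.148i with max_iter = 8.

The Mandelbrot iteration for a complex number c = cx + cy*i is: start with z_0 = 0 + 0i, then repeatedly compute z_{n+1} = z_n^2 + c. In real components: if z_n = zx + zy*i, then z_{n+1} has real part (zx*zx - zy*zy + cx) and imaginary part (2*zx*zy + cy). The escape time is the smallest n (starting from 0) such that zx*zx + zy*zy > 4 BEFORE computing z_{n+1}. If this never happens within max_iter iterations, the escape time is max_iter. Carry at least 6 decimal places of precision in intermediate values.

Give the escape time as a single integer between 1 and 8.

z_0 = 0 + 0i, c = -1.0730 + -1.1480i
Iter 1: z = -1.0730 + -1.1480i, |z|^2 = 2.4692
Iter 2: z = -1.2396 + 1.3156i, |z|^2 = 3.2674
Iter 3: z = -1.2673 + -4.4096i, |z|^2 = 21.0505
Escaped at iteration 3

Answer: 3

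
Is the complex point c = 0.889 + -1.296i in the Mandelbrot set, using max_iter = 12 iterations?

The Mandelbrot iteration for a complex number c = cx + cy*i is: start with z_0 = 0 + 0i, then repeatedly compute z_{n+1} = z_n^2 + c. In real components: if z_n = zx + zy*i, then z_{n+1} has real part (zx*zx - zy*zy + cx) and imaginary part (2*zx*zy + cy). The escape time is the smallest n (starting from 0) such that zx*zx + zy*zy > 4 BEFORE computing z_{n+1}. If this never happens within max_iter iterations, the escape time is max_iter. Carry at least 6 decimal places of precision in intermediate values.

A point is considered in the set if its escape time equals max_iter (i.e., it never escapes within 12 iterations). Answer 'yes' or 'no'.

Answer: no

Derivation:
z_0 = 0 + 0i, c = 0.8890 + -1.2960i
Iter 1: z = 0.8890 + -1.2960i, |z|^2 = 2.4699
Iter 2: z = -0.0003 + -3.6003i, |z|^2 = 12.9621
Escaped at iteration 2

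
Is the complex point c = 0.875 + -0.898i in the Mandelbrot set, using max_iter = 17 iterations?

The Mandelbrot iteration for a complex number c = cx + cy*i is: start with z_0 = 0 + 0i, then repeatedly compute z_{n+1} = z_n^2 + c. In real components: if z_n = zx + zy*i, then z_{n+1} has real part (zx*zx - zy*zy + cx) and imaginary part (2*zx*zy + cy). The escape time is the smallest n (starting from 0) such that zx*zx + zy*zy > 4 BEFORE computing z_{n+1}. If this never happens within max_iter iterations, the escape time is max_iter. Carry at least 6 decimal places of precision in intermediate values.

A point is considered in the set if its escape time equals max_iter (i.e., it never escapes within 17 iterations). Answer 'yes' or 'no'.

Answer: no

Derivation:
z_0 = 0 + 0i, c = 0.8750 + -0.8980i
Iter 1: z = 0.8750 + -0.8980i, |z|^2 = 1.5720
Iter 2: z = 0.8342 + -2.4695i, |z|^2 = 6.7944
Escaped at iteration 2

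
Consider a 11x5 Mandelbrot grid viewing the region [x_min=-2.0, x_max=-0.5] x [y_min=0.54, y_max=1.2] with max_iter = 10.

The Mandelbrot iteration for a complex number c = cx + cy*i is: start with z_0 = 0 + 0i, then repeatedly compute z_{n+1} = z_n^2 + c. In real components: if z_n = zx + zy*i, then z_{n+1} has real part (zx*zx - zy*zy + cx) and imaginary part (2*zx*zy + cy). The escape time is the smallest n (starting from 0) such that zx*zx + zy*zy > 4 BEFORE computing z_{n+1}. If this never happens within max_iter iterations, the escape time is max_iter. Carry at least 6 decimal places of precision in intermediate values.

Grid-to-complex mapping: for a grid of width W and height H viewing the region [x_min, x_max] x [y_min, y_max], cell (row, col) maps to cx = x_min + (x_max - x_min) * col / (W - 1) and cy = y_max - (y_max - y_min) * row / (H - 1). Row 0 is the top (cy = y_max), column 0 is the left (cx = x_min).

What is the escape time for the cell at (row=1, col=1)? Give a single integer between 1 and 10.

z_0 = 0 + 0i, c = -1.8500 + 1.0350i
Iter 1: z = -1.8500 + 1.0350i, |z|^2 = 4.4937
Escaped at iteration 1

Answer: 1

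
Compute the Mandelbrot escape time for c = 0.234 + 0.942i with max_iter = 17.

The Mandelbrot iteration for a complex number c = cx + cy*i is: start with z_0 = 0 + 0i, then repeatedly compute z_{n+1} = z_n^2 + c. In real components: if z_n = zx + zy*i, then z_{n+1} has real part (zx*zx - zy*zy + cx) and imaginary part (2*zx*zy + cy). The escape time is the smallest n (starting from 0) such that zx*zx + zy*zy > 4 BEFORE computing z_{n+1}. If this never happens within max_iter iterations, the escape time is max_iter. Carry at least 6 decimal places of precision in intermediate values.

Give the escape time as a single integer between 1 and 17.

z_0 = 0 + 0i, c = 0.2340 + 0.9420i
Iter 1: z = 0.2340 + 0.9420i, |z|^2 = 0.9421
Iter 2: z = -0.5986 + 1.3829i, |z|^2 = 2.2706
Iter 3: z = -1.3200 + -0.7136i, |z|^2 = 2.2515
Iter 4: z = 1.4671 + 2.8258i, |z|^2 = 10.1374
Escaped at iteration 4

Answer: 4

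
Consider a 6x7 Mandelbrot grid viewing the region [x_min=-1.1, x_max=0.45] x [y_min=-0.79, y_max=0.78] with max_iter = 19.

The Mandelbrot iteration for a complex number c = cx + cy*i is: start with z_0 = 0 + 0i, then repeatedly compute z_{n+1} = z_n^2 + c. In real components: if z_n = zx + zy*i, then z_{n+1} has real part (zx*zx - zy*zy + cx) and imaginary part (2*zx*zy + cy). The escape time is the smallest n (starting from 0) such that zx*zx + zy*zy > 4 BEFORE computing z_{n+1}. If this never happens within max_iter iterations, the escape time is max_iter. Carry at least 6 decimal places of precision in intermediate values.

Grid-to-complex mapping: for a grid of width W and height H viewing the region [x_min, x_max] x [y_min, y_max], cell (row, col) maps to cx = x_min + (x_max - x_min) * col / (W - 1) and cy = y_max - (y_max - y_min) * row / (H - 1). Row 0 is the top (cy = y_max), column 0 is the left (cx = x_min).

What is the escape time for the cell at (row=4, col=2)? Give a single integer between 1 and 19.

z_0 = 0 + 0i, c = -0.4800 + -0.2667i
Iter 1: z = -0.4800 + -0.2667i, |z|^2 = 0.3015
Iter 2: z = -0.3207 + -0.0107i, |z|^2 = 0.1030
Iter 3: z = -0.3773 + -0.2598i, |z|^2 = 0.2098
Iter 4: z = -0.4052 + -0.0706i, |z|^2 = 0.1692
Iter 5: z = -0.3208 + -0.2094i, |z|^2 = 0.1468
Iter 6: z = -0.4209 + -0.1323i, |z|^2 = 0.1947
Iter 7: z = -0.3203 + -0.1553i, |z|^2 = 0.1267
Iter 8: z = -0.4015 + -0.1672i, |z|^2 = 0.1892
Iter 9: z = -0.3467 + -0.1324i, |z|^2 = 0.1378
Iter 10: z = -0.3773 + -0.1748i, |z|^2 = 0.1729
Iter 11: z = -0.3682 + -0.1347i, |z|^2 = 0.1537
Iter 12: z = -0.3626 + -0.1675i, |z|^2 = 0.1595
Iter 13: z = -0.3766 + -0.1452i, |z|^2 = 0.1629
Iter 14: z = -0.3593 + -0.1573i, |z|^2 = 0.1538
Iter 15: z = -0.3757 + -0.1537i, |z|^2 = 0.1647
Iter 16: z = -0.3625 + -0.1512i, |z|^2 = 0.1543
Iter 17: z = -0.3715 + -0.1570i, |z|^2 = 0.1626
Iter 18: z = -0.3667 + -0.1500i, |z|^2 = 0.1569

Answer: 19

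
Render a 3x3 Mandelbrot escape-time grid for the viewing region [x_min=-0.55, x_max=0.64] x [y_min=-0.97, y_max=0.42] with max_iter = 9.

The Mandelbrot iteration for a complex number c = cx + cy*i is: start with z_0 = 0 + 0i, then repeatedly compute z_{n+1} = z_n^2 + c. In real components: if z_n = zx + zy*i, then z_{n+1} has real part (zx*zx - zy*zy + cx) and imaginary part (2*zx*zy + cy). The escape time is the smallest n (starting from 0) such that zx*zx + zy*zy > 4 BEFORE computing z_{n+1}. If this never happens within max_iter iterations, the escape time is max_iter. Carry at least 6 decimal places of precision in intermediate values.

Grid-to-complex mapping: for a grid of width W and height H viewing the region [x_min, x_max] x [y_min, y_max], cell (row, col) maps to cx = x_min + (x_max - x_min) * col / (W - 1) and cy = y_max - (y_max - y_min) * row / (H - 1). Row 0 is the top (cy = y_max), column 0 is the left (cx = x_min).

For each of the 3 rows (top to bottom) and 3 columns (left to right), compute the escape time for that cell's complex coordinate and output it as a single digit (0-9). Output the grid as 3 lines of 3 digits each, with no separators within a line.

Answer: 993
994
462

Derivation:
(row=0, col=0): c = -0.5500 + 0.4200i → escape time 9
(row=0, col=1): c = 0.0450 + 0.4200i → escape time 9
(row=0, col=2): c = 0.6400 + 0.4200i → escape time 3
(row=1, col=0): c = -0.5500 + -0.2750i → escape time 9
(row=1, col=1): c = 0.0450 + -0.2750i → escape time 9
(row=1, col=2): c = 0.6400 + -0.2750i → escape time 4
(row=2, col=0): c = -0.5500 + -0.9700i → escape time 4
(row=2, col=1): c = 0.0450 + -0.9700i → escape time 6
(row=2, col=2): c = 0.6400 + -0.9700i → escape time 2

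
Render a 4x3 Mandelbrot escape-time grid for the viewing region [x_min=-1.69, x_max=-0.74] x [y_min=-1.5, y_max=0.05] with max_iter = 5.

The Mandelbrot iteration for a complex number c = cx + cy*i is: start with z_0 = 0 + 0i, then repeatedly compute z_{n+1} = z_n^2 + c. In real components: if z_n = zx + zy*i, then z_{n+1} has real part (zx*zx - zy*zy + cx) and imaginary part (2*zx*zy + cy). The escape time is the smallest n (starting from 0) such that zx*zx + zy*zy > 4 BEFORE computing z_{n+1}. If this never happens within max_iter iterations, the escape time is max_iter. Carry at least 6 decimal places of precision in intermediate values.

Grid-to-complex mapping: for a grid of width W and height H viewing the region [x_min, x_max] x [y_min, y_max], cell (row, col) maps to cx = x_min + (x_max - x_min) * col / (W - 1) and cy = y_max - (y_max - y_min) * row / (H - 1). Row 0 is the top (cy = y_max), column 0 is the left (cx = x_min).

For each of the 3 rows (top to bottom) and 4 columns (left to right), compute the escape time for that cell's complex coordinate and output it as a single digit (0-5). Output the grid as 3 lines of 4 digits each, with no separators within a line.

Answer: 5555
3334
1122

Derivation:
(row=0, col=0): c = -1.6900 + 0.0500i → escape time 5
(row=0, col=1): c = -1.3733 + 0.0500i → escape time 5
(row=0, col=2): c = -1.0567 + 0.0500i → escape time 5
(row=0, col=3): c = -0.7400 + 0.0500i → escape time 5
(row=1, col=0): c = -1.6900 + -0.7250i → escape time 3
(row=1, col=1): c = -1.3733 + -0.7250i → escape time 3
(row=1, col=2): c = -1.0567 + -0.7250i → escape time 3
(row=1, col=3): c = -0.7400 + -0.7250i → escape time 4
(row=2, col=0): c = -1.6900 + -1.5000i → escape time 1
(row=2, col=1): c = -1.3733 + -1.5000i → escape time 1
(row=2, col=2): c = -1.0567 + -1.5000i → escape time 2
(row=2, col=3): c = -0.7400 + -1.5000i → escape time 2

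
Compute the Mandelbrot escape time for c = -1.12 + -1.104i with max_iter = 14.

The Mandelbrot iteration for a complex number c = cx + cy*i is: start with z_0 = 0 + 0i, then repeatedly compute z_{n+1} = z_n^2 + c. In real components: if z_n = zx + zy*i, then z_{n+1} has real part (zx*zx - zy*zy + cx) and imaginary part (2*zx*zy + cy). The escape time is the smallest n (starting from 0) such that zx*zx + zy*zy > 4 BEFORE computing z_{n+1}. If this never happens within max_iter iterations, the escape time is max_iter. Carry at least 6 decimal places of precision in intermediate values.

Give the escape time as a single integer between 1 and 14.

Answer: 3

Derivation:
z_0 = 0 + 0i, c = -1.1200 + -1.1040i
Iter 1: z = -1.1200 + -1.1040i, |z|^2 = 2.4732
Iter 2: z = -1.0844 + 1.3690i, |z|^2 = 3.0500
Iter 3: z = -1.8181 + -4.0730i, |z|^2 = 19.8952
Escaped at iteration 3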